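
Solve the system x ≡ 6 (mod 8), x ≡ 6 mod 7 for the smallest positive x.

6

Since 7·7 ≡ 1 (mod 8), take x = 6 + 7·((6−6)·7 mod 8) = 6 + 7·0 = 6.
Check: 6 mod 8 = 6, 6 mod 7 = 6.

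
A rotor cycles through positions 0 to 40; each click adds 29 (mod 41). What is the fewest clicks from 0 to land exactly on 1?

17

41 = 1·29 + 12
29 = 2·12 + 5
12 = 2·5 + 2
5 = 2·2 + 1
2 = 2·1 + 0
Back-substituting gives 29·17 ≡ 1 (mod 41).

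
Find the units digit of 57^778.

Powers of 7 mod 10 repeat with period 4: 7, 9, 3, 1.
778 leaves remainder 2 on division by 4, so 57^778 ends in 9.

9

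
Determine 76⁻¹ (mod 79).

26

79 = 1·76 + 3
76 = 25·3 + 1
3 = 3·1 + 0
Back-substituting gives 76·26 ≡ 1 (mod 79).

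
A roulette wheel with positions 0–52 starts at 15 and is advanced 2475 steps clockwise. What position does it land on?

2475 mod 53 = 37 (since 46·53 = 2438).
(15 + 37) mod 53 = 52.

52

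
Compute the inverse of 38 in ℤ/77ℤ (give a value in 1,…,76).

75

38·75 = 2850 = 37·77 + 1, so 38⁻¹ ≡ 75 (mod 77).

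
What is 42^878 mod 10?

4

Last digits of 2^n: 2, 4, 8, 6 (period 4).
878 mod 4 = 2, so the last digit matches 2^2 = 4.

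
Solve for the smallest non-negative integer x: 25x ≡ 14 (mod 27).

The inverse of 25 mod 27 is 13 (since 25·13 = 325 ≡ 1).
So x ≡ 13·14 = 182 ≡ 20 (mod 27).

20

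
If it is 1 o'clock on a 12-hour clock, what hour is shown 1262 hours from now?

3

1262 mod 12 = 2 (since 105·12 = 1260).
1 + 2 → 3 on a 12-hour dial.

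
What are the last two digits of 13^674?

89

By repeated squaring mod 100: 13^1≡13, 13^2≡69, 13^4≡61, 13^8≡21, 13^16≡41, 13^32≡81, 13^64≡61, 13^128≡21, 13^256≡41, 13^512≡81.
Since 674 = 2 + 32 + 128 + 512 in binary, 13^674 ≡ 69·81·21·81 ≡ 89 (mod 100).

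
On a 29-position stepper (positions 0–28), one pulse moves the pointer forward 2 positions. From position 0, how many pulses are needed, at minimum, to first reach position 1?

15

29 = 14·2 + 1
2 = 2·1 + 0
Back-substituting gives 2·15 ≡ 1 (mod 29).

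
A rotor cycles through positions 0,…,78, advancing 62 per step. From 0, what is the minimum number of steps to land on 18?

64

62⁻¹ ≡ 65 (mod 79) because 62·65 = 4030 = 51·79 + 1.
Multiplying both sides by 65: x ≡ 65·18 = 1170 ≡ 64 (mod 79).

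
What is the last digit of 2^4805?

2

The units digit of 2^n cycles with period 4: 2, 4, 8, 6, …
4805 leaves remainder 1 on division by 4, so 2^4805 ends in 2.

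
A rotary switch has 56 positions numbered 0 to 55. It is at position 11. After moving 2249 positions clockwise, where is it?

2249 mod 56 = 9 (since 40·56 = 2240).
(11 + 9) mod 56 = 20.

20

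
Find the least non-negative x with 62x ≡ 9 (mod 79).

62⁻¹ ≡ 65 (mod 79) because 62·65 = 4030 = 51·79 + 1.
So x ≡ 65·9 = 585 ≡ 32 (mod 79).

32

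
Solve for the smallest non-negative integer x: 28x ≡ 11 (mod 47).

The inverse of 28 mod 47 is 42 (since 28·42 = 1176 ≡ 1).
Multiplying both sides by 42: x ≡ 42·11 = 462 ≡ 39 (mod 47).
Check: 28·39 = 1092 = 23·47 + 11.

39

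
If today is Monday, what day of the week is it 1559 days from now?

1559 = 222·7 + 5, so 1559 mod 7 = 5.
Monday + 5 days → Saturday.

Saturday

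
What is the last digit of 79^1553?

The units digit of 79^n cycles with period 2: 9, 1, …
1553 mod 2 = 1, so the last digit matches 9^1 = 9.

9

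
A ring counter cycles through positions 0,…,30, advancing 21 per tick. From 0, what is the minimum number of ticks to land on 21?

21⁻¹ ≡ 3 (mod 31) because 21·3 = 63 = 2·31 + 1.
Multiplying both sides by 3: x ≡ 3·21 = 63 ≡ 1 (mod 31).

1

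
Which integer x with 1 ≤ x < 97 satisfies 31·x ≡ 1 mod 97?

97 = 3·31 + 4
31 = 7·4 + 3
4 = 1·3 + 1
3 = 3·1 + 0
Back-substituting gives 31·72 ≡ 1 (mod 97).

72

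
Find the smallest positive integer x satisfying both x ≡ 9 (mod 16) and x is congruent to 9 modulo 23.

9

x ≡ 9 (mod 16) gives x ∈ {9}.
The first of these with x mod 23 = 9 is 9.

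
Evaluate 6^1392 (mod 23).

Successive squares of 6 mod 23: 6^1≡6, 6^2≡13, 6^4≡8, 6^8≡18, 6^16≡2, 6^32≡4, 6^64≡16, 6^128≡3, 6^256≡9, 6^512≡12, 6^1024≡6.
Since 1392 = 16 + 32 + 64 + 256 + 1024 in binary, 6^1392 ≡ 2·4·16·9·6 ≡ 12 (mod 23).

12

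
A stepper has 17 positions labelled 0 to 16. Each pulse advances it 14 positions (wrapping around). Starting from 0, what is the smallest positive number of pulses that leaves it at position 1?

11

17 = 1·14 + 3
14 = 4·3 + 2
3 = 1·2 + 1
2 = 2·1 + 0
Back-substituting gives 14·11 ≡ 1 (mod 17).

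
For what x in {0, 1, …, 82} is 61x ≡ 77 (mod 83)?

61⁻¹ ≡ 49 (mod 83) because 61·49 = 2989 = 36·83 + 1.
So x ≡ 49·77 = 3773 ≡ 38 (mod 83).

38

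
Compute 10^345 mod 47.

Successive squares of 10 mod 47: 10^1≡10, 10^2≡6, 10^4≡36, 10^8≡27, 10^16≡24, 10^32≡12, 10^64≡3, 10^128≡9, 10^256≡34.
345 = 1 + 8 + 16 + 64 + 256, so 10^345 ≡ 10·27·24·3·34 ≡ 46 (mod 47).

46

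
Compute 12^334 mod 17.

Successive squares of 12 mod 17: 12^1≡12, 12^2≡8, 12^4≡13, 12^8≡16, 12^16≡1, 12^32≡1, 12^64≡1, 12^128≡1, 12^256≡1.
Since 334 = 2 + 4 + 8 + 64 + 256 in binary, 12^334 ≡ 8·13·16·1·1 ≡ 15 (mod 17).

15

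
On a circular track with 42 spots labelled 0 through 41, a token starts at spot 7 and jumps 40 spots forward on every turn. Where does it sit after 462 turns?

462·40 = 18480.
18480 mod 42 = 0 (since 440·42 = 18480).
(7 + 0) mod 42 = 7.

7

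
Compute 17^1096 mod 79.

18

Square-and-reduce mod 79: 17^1≡17, 17^2≡52, 17^4≡18, 17^8≡8, 17^16≡64, 17^32≡67, 17^64≡65, 17^128≡38, 17^256≡22, 17^512≡10, 17^1024≡21.
Since 1096 = 8 + 64 + 1024 in binary, 17^1096 ≡ 8·65·21 ≡ 18 (mod 79).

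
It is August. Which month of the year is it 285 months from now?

May

285 mod 12 = 9 (since 23·12 = 276).
August + 9 months → May.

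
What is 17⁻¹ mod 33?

2

33 = 1·17 + 16
17 = 1·16 + 1
16 = 16·1 + 0
Back-substituting gives 17·2 ≡ 1 (mod 33).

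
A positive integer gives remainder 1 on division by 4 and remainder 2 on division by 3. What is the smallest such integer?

5

Since 3·3 ≡ 1 (mod 4), take x = 2 + 3·((1−2)·3 mod 4) = 2 + 3·1 = 5.
Check: 5 mod 4 = 1, 5 mod 3 = 2.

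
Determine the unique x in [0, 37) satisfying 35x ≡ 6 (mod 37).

The inverse of 35 mod 37 is 18 (since 35·18 = 630 ≡ 1).
So x ≡ 18·6 = 108 ≡ 34 (mod 37).

34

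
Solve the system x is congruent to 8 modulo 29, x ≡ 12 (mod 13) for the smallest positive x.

x ≡ 12 (mod 13) gives x ∈ {12, 25, 38, 51, 64, 77, 90, 103, …}.
The first of these with x mod 29 = 8 is 298.

298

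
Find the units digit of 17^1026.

The units digit of 17^n cycles with period 4: 7, 9, 3, 1, …
1026 mod 4 = 2, so the last digit matches 7^2 = 9.

9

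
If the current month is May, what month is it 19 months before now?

19 − 1·12 = 7, so 19 ≡ 7 (mod 12).
May − 7 months → October.

October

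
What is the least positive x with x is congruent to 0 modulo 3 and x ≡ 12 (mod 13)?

x ≡ 0 (mod 3) gives x ∈ {0, 3, 6, 9, 12}.
The first of these with x mod 13 = 12 is 12.

12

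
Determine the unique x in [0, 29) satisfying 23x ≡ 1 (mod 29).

23⁻¹ ≡ 24 (mod 29) because 23·24 = 552 = 19·29 + 1.
Multiplying both sides by 24: x ≡ 24·1 = 24 ≡ 24 (mod 29).
Check: 23·24 = 552 = 19·29 + 1.

24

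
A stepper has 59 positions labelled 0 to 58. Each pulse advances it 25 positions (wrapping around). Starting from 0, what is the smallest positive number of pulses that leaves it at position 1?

26

25·26 = 650 = 11·59 + 1, so 25⁻¹ ≡ 26 (mod 59).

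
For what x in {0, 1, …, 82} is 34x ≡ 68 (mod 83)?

2

34⁻¹ ≡ 22 (mod 83) because 34·22 = 748 = 9·83 + 1.
Multiplying both sides by 22: x ≡ 22·68 = 1496 ≡ 2 (mod 83).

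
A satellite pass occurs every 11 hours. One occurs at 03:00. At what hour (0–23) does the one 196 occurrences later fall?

196·11 = 2156.
2156 − 89·24 = 20, so 2156 ≡ 20 (mod 24).
(3 + 20) mod 24 = 23.

23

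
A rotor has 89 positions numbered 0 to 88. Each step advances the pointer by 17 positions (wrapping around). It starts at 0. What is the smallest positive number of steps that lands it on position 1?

21

The inverse of 17 mod 89 is 21 (since 17·21 = 357 ≡ 1).
Multiplying both sides by 21: x ≡ 21·1 = 21 ≡ 21 (mod 89).
Check: 17·21 = 357 = 4·89 + 1.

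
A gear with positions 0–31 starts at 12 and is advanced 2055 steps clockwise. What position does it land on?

2055 − 64·32 = 7, so 2055 ≡ 7 (mod 32).
(12 + 7) mod 32 = 19.

19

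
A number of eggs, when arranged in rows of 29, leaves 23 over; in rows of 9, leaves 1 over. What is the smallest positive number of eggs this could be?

226

x ≡ 1 (mod 9) gives x ∈ {1, 10, 19, 28, 37, 46, 55, 64, …}.
The first of these with x mod 29 = 23 is 226.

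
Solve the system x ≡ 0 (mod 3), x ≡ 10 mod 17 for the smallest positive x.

Since 17·2 ≡ 1 (mod 3), take x = 10 + 17·((0−10)·2 mod 3) = 10 + 17·1 = 27.
Check: 27 mod 3 = 0, 27 mod 17 = 10.

27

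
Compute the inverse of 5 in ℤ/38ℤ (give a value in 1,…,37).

23

5·23 = 115 = 3·38 + 1, so 5⁻¹ ≡ 23 (mod 38).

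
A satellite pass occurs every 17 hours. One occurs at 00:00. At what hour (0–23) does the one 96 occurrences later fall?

96·17 = 1632.
1632 − 68·24 = 0, so 1632 ≡ 0 (mod 24).
(0 + 0) mod 24 = 0.

0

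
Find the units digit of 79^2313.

9

Last digits of 9^n: 9, 1 (period 2).
2313 leaves remainder 1 on division by 2, so 79^2313 ends in 9.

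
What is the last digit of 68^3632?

6

The units digit of 68^n cycles with period 4: 8, 4, 2, 6, …
3632 mod 4 = 0, so the last digit matches 8^4 = 6.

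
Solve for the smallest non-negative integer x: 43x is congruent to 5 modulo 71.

The inverse of 43 mod 71 is 38 (since 43·38 = 1634 ≡ 1).
So x ≡ 38·5 = 190 ≡ 48 (mod 71).
Check: 43·48 = 2064 = 29·71 + 5.

48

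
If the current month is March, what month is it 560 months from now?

560 − 46·12 = 8, so 560 ≡ 8 (mod 12).
March + 8 months → November.

November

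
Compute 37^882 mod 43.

1

By repeated squaring mod 43: 37^1≡37, 37^2≡36, 37^4≡6, 37^8≡36, 37^16≡6, 37^32≡36, 37^64≡6, 37^128≡36, 37^256≡6, 37^512≡36.
882 = 2 + 16 + 32 + 64 + 256 + 512, so 37^882 ≡ 36·6·36·6·6·36 ≡ 1 (mod 43).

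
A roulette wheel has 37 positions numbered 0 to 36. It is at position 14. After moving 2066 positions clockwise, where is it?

8

2066 − 55·37 = 31, so 2066 ≡ 31 (mod 37).
(14 + 31) mod 37 = 8.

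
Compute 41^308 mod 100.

21

By repeated squaring mod 100: 41^1≡41, 41^2≡81, 41^4≡61, 41^8≡21, 41^16≡41, 41^32≡81, 41^64≡61, 41^128≡21, 41^256≡41.
308 = 4 + 16 + 32 + 256, so 41^308 ≡ 61·41·81·41 ≡ 21 (mod 100).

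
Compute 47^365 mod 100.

7

Successive squares of 47 mod 100: 47^1≡47, 47^2≡9, 47^4≡81, 47^8≡61, 47^16≡21, 47^32≡41, 47^64≡81, 47^128≡61, 47^256≡21.
365 = 1 + 4 + 8 + 32 + 64 + 256, so 47^365 ≡ 47·81·61·41·81·21 ≡ 7 (mod 100).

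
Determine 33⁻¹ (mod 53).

33·45 = 1485 = 28·53 + 1, so 33⁻¹ ≡ 45 (mod 53).

45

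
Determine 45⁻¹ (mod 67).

45·3 = 135 = 2·67 + 1, so 45⁻¹ ≡ 3 (mod 67).

3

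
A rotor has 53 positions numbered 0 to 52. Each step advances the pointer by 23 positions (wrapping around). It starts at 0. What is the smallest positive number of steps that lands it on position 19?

40

The inverse of 23 mod 53 is 30 (since 23·30 = 690 ≡ 1).
Multiplying both sides by 30: x ≡ 30·19 = 570 ≡ 40 (mod 53).
Check: 23·40 = 920 = 17·53 + 19.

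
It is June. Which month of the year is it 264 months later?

June

Dividing 264 by 12 gives quotient 22 and remainder 0.
June + 0 months → June.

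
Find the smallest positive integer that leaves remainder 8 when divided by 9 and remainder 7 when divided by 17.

x ≡ 8 (mod 9) gives x ∈ {8, 17, 26, 35, 44, 53, 62, 71, …}.
The first of these with x mod 17 = 7 is 143.

143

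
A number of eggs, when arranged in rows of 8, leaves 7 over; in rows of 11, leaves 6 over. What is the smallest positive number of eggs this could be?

x ≡ 7 (mod 8) gives x ∈ {7, 15, 23, 31, 39}.
The first of these with x mod 11 = 6 is 39.

39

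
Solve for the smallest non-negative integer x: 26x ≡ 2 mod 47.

29

The inverse of 26 mod 47 is 38 (since 26·38 = 988 ≡ 1).
So x ≡ 38·2 = 76 ≡ 29 (mod 47).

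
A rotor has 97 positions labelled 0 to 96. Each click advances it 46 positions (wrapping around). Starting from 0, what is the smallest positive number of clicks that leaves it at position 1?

19

97 = 2·46 + 5
46 = 9·5 + 1
5 = 5·1 + 0
Back-substituting gives 46·19 ≡ 1 (mod 97).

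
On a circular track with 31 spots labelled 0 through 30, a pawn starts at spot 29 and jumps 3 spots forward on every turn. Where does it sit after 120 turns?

17

120·3 = 360.
360 − 11·31 = 19, so 360 ≡ 19 (mod 31).
(29 + 19) mod 31 = 17.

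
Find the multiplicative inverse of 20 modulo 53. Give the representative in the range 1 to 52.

53 = 2·20 + 13
20 = 1·13 + 7
13 = 1·7 + 6
7 = 1·6 + 1
6 = 6·1 + 0
Back-substituting gives 20·8 ≡ 1 (mod 53).

8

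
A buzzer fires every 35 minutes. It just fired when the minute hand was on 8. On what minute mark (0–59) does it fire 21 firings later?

21·35 = 735.
735 = 12·60 + 15, so 735 mod 60 = 15.
(8 + 15) mod 60 = 23.

23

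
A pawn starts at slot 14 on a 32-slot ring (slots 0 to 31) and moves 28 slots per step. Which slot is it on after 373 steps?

26

373·28 = 10444.
10444 = 326·32 + 12, so 10444 mod 32 = 12.
(14 + 12) mod 32 = 26.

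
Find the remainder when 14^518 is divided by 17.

15

Square-and-reduce mod 17: 14^1≡14, 14^2≡9, 14^4≡13, 14^8≡16, 14^16≡1, 14^32≡1, 14^64≡1, 14^128≡1, 14^256≡1, 14^512≡1.
Since 518 = 2 + 4 + 512 in binary, 14^518 ≡ 9·13·1 ≡ 15 (mod 17).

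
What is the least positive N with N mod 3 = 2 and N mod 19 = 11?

Since 19·1 ≡ 1 (mod 3), take x = 11 + 19·((2−11)·1 mod 3) = 11 + 19·0 = 11.
Check: 11 mod 3 = 2, 11 mod 19 = 11.

11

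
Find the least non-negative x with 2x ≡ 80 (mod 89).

40

The inverse of 2 mod 89 is 45 (since 2·45 = 90 ≡ 1).
Multiplying both sides by 45: x ≡ 45·80 = 3600 ≡ 40 (mod 89).
Check: 2·40 = 80 = 0·89 + 80.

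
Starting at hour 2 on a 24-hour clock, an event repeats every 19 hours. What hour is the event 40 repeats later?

40·19 = 760.
760 − 31·24 = 16, so 760 ≡ 16 (mod 24).
(2 + 16) mod 24 = 18.

18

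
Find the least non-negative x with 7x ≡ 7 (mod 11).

7⁻¹ ≡ 8 (mod 11) because 7·8 = 56 = 5·11 + 1.
Multiplying both sides by 8: x ≡ 8·7 = 56 ≡ 1 (mod 11).
Check: 7·1 = 7 = 0·11 + 7.

1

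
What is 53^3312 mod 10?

Last digits of 3^n: 3, 9, 7, 1 (period 4).
3312 mod 4 = 0, so the last digit matches 3^4 = 1.

1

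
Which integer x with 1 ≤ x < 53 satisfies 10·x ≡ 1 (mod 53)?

53 = 5·10 + 3
10 = 3·3 + 1
3 = 3·1 + 0
Back-substituting gives 10·16 ≡ 1 (mod 53).

16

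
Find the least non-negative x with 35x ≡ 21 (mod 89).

35⁻¹ ≡ 28 (mod 89) because 35·28 = 980 = 11·89 + 1.
So x ≡ 28·21 = 588 ≡ 54 (mod 89).
Check: 35·54 = 1890 = 21·89 + 21.

54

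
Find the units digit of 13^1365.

Powers of 3 mod 10 repeat with period 4: 3, 9, 7, 1.
1365 leaves remainder 1 on division by 4, so 13^1365 ends in 3.

3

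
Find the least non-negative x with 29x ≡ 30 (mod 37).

24

29⁻¹ ≡ 23 (mod 37) because 29·23 = 667 = 18·37 + 1.
So x ≡ 23·30 = 690 ≡ 24 (mod 37).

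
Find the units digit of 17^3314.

Last digits of 7^n: 7, 9, 3, 1 (period 4).
3314 leaves remainder 2 on division by 4, so 17^3314 ends in 9.

9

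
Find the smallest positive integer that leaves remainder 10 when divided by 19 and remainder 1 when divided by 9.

x ≡ 1 (mod 9) gives x ∈ {1, 10}.
The first of these with x mod 19 = 10 is 10.

10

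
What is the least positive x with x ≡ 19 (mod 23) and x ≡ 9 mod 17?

111

Since 17·19 ≡ 1 (mod 23), take x = 9 + 17·((19−9)·19 mod 23) = 9 + 17·6 = 111.
Check: 111 mod 23 = 19, 111 mod 17 = 9.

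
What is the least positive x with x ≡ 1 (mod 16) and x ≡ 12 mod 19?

145

x ≡ 1 (mod 16) gives x ∈ {1, 17, 33, 49, 65, 81, 97, 113, …}.
The first of these with x mod 19 = 12 is 145.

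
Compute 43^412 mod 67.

Square-and-reduce mod 67: 43^1≡43, 43^2≡40, 43^4≡59, 43^8≡64, 43^16≡9, 43^32≡14, 43^64≡62, 43^128≡25, 43^256≡22.
Since 412 = 4 + 8 + 16 + 128 + 256 in binary, 43^412 ≡ 59·64·9·25·22 ≡ 9 (mod 67).

9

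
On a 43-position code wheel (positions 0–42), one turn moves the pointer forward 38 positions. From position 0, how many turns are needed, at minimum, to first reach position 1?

17

43 = 1·38 + 5
38 = 7·5 + 3
5 = 1·3 + 2
3 = 1·2 + 1
2 = 2·1 + 0
Back-substituting gives 38·17 ≡ 1 (mod 43).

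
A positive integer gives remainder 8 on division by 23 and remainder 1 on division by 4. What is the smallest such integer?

x ≡ 1 (mod 4) gives x ∈ {1, 5, 9, 13, 17, 21, 25, 29, …}.
The first of these with x mod 23 = 8 is 77.

77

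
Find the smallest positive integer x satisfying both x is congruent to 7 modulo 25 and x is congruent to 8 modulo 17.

x ≡ 8 (mod 17) gives x ∈ {8, 25, 42, 59, 76, 93, 110, 127, …}.
The first of these with x mod 25 = 7 is 382.

382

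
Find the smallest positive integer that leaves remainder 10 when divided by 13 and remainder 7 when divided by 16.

x ≡ 10 (mod 13) gives x ∈ {10, 23}.
The first of these with x mod 16 = 7 is 23.

23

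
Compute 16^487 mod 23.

By repeated squaring mod 23: 16^1≡16, 16^2≡3, 16^4≡9, 16^8≡12, 16^16≡6, 16^32≡13, 16^64≡8, 16^128≡18, 16^256≡2.
Since 487 = 1 + 2 + 4 + 32 + 64 + 128 + 256 in binary, 16^487 ≡ 16·3·9·13·8·18·2 ≡ 2 (mod 23).

2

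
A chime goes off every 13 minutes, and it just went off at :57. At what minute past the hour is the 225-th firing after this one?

225·13 = 2925.
Dividing 2925 by 60 gives quotient 48 and remainder 45.
(57 + 45) mod 60 = 42.

42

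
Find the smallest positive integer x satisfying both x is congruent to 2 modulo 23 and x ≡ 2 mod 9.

x ≡ 2 (mod 9) gives x ∈ {2}.
The first of these with x mod 23 = 2 is 2.

2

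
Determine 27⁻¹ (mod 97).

18

27·18 = 486 = 5·97 + 1, so 27⁻¹ ≡ 18 (mod 97).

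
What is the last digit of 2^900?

The units digit of 2^n cycles with period 4: 2, 4, 8, 6, …
900 mod 4 = 0, so the last digit matches 2^4 = 6.

6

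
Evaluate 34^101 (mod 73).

28

By repeated squaring mod 73: 34^1≡34, 34^2≡61, 34^4≡71, 34^8≡4, 34^16≡16, 34^32≡37, 34^64≡55.
101 = 1 + 4 + 32 + 64, so 34^101 ≡ 34·71·37·55 ≡ 28 (mod 73).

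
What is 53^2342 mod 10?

9

Last digits of 3^n: 3, 9, 7, 1 (period 4).
2342 mod 4 = 2, so the last digit matches 3^2 = 9.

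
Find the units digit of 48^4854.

Last digits of 8^n: 8, 4, 2, 6 (period 4).
4854 leaves remainder 2 on division by 4, so 48^4854 ends in 4.

4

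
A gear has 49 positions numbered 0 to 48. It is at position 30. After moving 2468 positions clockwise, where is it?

48

2468 mod 49 = 18 (since 50·49 = 2450).
(30 + 18) mod 49 = 48.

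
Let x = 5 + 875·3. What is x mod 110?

100

875·3 = 2625.
2625 = 23·110 + 95, so 2625 mod 110 = 95.
(5 + 95) mod 110 = 100.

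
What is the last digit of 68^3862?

4

Last digits of 8^n: 8, 4, 2, 6 (period 4).
3862 leaves remainder 2 on division by 4, so 68^3862 ends in 4.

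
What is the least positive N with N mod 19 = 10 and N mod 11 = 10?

10

x ≡ 10 (mod 11) gives x ∈ {10}.
The first of these with x mod 19 = 10 is 10.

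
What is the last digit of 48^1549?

The units digit of 48^n cycles with period 4: 8, 4, 2, 6, …
1549 leaves remainder 1 on division by 4, so 48^1549 ends in 8.

8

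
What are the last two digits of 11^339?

91

By repeated squaring mod 100: 11^1≡11, 11^2≡21, 11^4≡41, 11^8≡81, 11^16≡61, 11^32≡21, 11^64≡41, 11^128≡81, 11^256≡61.
Since 339 = 1 + 2 + 16 + 64 + 256 in binary, 11^339 ≡ 11·21·61·41·61 ≡ 91 (mod 100).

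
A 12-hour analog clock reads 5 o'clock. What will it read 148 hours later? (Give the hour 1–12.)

148 mod 12 = 4 (since 12·12 = 144).
5 + 4 → 9 on a 12-hour dial.

9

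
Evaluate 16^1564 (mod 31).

2

Successive squares of 16 mod 31: 16^1≡16, 16^2≡8, 16^4≡2, 16^8≡4, 16^16≡16, 16^32≡8, 16^64≡2, 16^128≡4, 16^256≡16, 16^512≡8, 16^1024≡2.
1564 = 4 + 8 + 16 + 512 + 1024, so 16^1564 ≡ 2·4·16·8·2 ≡ 2 (mod 31).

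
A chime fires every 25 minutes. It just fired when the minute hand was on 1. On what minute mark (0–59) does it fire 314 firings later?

314·25 = 7850.
Dividing 7850 by 60 gives quotient 130 and remainder 50.
(1 + 50) mod 60 = 51.

51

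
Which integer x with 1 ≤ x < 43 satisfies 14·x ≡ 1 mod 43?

43 = 3·14 + 1
14 = 14·1 + 0
Back-substituting gives 14·40 ≡ 1 (mod 43).

40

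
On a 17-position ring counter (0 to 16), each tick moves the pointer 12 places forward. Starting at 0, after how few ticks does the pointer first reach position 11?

8

12⁻¹ ≡ 10 (mod 17) because 12·10 = 120 = 7·17 + 1.
Multiplying both sides by 10: x ≡ 10·11 = 110 ≡ 8 (mod 17).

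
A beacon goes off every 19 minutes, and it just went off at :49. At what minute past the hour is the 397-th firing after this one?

397·19 = 7543.
7543 = 125·60 + 43, so 7543 mod 60 = 43.
(49 + 43) mod 60 = 32.

32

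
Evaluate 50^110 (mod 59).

Successive squares of 50 mod 59: 50^1≡50, 50^2≡22, 50^4≡12, 50^8≡26, 50^16≡27, 50^32≡21, 50^64≡28.
110 = 2 + 4 + 8 + 32 + 64, so 50^110 ≡ 22·12·26·21·28 ≡ 19 (mod 59).

19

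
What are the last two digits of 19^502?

61

Square-and-reduce mod 100: 19^1≡19, 19^2≡61, 19^4≡21, 19^8≡41, 19^16≡81, 19^32≡61, 19^64≡21, 19^128≡41, 19^256≡81.
502 = 2 + 4 + 16 + 32 + 64 + 128 + 256, so 19^502 ≡ 61·21·81·61·21·41·81 ≡ 61 (mod 100).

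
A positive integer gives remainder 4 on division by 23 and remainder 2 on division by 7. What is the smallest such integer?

Since 7·10 ≡ 1 (mod 23), take x = 2 + 7·((4−2)·10 mod 23) = 2 + 7·20 = 142.
Check: 142 mod 23 = 4, 142 mod 7 = 2.

142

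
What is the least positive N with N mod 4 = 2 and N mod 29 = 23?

110

Since 29·1 ≡ 1 (mod 4), take x = 23 + 29·((2−23)·1 mod 4) = 23 + 29·3 = 110.
Check: 110 mod 4 = 2, 110 mod 29 = 23.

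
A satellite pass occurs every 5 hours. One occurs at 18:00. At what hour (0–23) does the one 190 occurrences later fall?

190·5 = 950.
950 = 39·24 + 14, so 950 mod 24 = 14.
(18 + 14) mod 24 = 8.

8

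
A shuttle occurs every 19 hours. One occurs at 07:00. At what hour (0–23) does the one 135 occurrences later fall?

135·19 = 2565.
2565 − 106·24 = 21, so 2565 ≡ 21 (mod 24).
(7 + 21) mod 24 = 4.

4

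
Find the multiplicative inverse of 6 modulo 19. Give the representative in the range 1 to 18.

16

19 = 3·6 + 1
6 = 6·1 + 0
Back-substituting gives 6·16 ≡ 1 (mod 19).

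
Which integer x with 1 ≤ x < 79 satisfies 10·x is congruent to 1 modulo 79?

8

10·8 = 80 = 1·79 + 1, so 10⁻¹ ≡ 8 (mod 79).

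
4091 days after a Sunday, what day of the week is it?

Wednesday

4091 mod 7 = 3 (since 584·7 = 4088).
Sunday + 3 days → Wednesday.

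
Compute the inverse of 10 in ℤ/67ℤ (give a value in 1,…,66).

67 = 6·10 + 7
10 = 1·7 + 3
7 = 2·3 + 1
3 = 3·1 + 0
Back-substituting gives 10·47 ≡ 1 (mod 67).

47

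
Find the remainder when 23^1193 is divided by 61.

33

Square-and-reduce mod 61: 23^1≡23, 23^2≡41, 23^4≡34, 23^8≡58, 23^16≡9, 23^32≡20, 23^64≡34, 23^128≡58, 23^256≡9, 23^512≡20, 23^1024≡34.
Since 1193 = 1 + 8 + 32 + 128 + 1024 in binary, 23^1193 ≡ 23·58·20·58·34 ≡ 33 (mod 61).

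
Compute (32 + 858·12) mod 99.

858·12 = 10296.
10296 − 104·99 = 0, so 10296 ≡ 0 (mod 99).
(32 + 0) mod 99 = 32.

32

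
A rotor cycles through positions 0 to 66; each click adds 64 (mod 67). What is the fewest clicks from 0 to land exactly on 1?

22

67 = 1·64 + 3
64 = 21·3 + 1
3 = 3·1 + 0
Back-substituting gives 64·22 ≡ 1 (mod 67).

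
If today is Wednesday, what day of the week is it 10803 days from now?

Friday

10803 mod 7 = 2 (since 1543·7 = 10801).
Wednesday + 2 days → Friday.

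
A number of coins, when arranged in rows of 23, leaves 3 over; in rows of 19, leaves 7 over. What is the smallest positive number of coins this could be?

26

x ≡ 7 (mod 19) gives x ∈ {7, 26}.
The first of these with x mod 23 = 3 is 26.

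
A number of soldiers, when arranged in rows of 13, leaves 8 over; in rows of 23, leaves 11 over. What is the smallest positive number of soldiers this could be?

x ≡ 8 (mod 13) gives x ∈ {8, 21, 34}.
The first of these with x mod 23 = 11 is 34.

34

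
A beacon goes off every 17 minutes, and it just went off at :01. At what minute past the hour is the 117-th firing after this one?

10

117·17 = 1989.
1989 mod 60 = 9 (since 33·60 = 1980).
(1 + 9) mod 60 = 10.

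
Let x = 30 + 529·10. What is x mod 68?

529·10 = 5290.
Dividing 5290 by 68 gives quotient 77 and remainder 54.
(30 + 54) mod 68 = 16.

16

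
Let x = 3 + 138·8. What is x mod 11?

7

138·8 = 1104.
1104 = 100·11 + 4, so 1104 mod 11 = 4.
(3 + 4) mod 11 = 7.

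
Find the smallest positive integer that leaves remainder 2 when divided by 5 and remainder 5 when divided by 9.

Since 9·4 ≡ 1 (mod 5), take x = 5 + 9·((2−5)·4 mod 5) = 5 + 9·3 = 32.
Check: 32 mod 5 = 2, 32 mod 9 = 5.

32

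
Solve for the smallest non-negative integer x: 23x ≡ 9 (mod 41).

20

23⁻¹ ≡ 25 (mod 41) because 23·25 = 575 = 14·41 + 1.
So x ≡ 25·9 = 225 ≡ 20 (mod 41).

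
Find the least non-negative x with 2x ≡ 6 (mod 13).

3

2⁻¹ ≡ 7 (mod 13) because 2·7 = 14 = 1·13 + 1.
Multiplying both sides by 7: x ≡ 7·6 = 42 ≡ 3 (mod 13).
Check: 2·3 = 6 = 0·13 + 6.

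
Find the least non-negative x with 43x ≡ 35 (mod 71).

43⁻¹ ≡ 38 (mod 71) because 43·38 = 1634 = 23·71 + 1.
So x ≡ 38·35 = 1330 ≡ 52 (mod 71).
Check: 43·52 = 2236 = 31·71 + 35.

52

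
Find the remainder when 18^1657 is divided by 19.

18

Square-and-reduce mod 19: 18^1≡18, 18^2≡1, 18^4≡1, 18^8≡1, 18^16≡1, 18^32≡1, 18^64≡1, 18^128≡1, 18^256≡1, 18^512≡1, 18^1024≡1.
1657 = 1 + 8 + 16 + 32 + 64 + 512 + 1024, so 18^1657 ≡ 18·1·1·1·1·1·1 ≡ 18 (mod 19).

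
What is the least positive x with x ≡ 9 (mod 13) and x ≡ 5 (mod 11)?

x ≡ 5 (mod 11) gives x ∈ {5, 16, 27, 38, 49, 60, 71, 82, …}.
The first of these with x mod 13 = 9 is 126.

126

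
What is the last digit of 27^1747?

Last digits of 7^n: 7, 9, 3, 1 (period 4).
1747 leaves remainder 3 on division by 4, so 27^1747 ends in 3.

3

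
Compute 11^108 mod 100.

81

By repeated squaring mod 100: 11^1≡11, 11^2≡21, 11^4≡41, 11^8≡81, 11^16≡61, 11^32≡21, 11^64≡41.
Since 108 = 4 + 8 + 32 + 64 in binary, 11^108 ≡ 41·81·21·41 ≡ 81 (mod 100).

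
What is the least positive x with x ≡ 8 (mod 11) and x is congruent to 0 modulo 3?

30

x ≡ 0 (mod 3) gives x ∈ {0, 3, 6, 9, 12, 15, 18, 21, …}.
The first of these with x mod 11 = 8 is 30.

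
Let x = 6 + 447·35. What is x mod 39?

12

447·35 = 15645.
Dividing 15645 by 39 gives quotient 401 and remainder 6.
(6 + 6) mod 39 = 12.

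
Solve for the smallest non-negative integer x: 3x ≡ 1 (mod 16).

11

The inverse of 3 mod 16 is 11 (since 3·11 = 33 ≡ 1).
Multiplying both sides by 11: x ≡ 11·1 = 11 ≡ 11 (mod 16).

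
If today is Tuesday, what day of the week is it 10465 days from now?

10465 − 1495·7 = 0, so 10465 ≡ 0 (mod 7).
Tuesday + 0 days → Tuesday.

Tuesday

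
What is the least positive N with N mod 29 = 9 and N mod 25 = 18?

618

x ≡ 18 (mod 25) gives x ∈ {18, 43, 68, 93, 118, 143, 168, 193, …}.
The first of these with x mod 29 = 9 is 618.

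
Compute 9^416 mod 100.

Square-and-reduce mod 100: 9^1≡9, 9^2≡81, 9^4≡61, 9^8≡21, 9^16≡41, 9^32≡81, 9^64≡61, 9^128≡21, 9^256≡41.
Since 416 = 32 + 128 + 256 in binary, 9^416 ≡ 81·21·41 ≡ 41 (mod 100).

41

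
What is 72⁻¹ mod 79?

45

79 = 1·72 + 7
72 = 10·7 + 2
7 = 3·2 + 1
2 = 2·1 + 0
Back-substituting gives 72·45 ≡ 1 (mod 79).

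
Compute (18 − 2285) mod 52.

2285 − 43·52 = 49, so 2285 ≡ 49 (mod 52).
(18 − 49) mod 52 = 21.

21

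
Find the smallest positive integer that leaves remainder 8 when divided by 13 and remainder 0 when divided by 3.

21

x ≡ 0 (mod 3) gives x ∈ {0, 3, 6, 9, 12, 15, 18, 21}.
The first of these with x mod 13 = 8 is 21.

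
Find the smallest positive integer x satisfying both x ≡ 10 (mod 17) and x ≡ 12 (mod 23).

265

Since 23·3 ≡ 1 (mod 17), take x = 12 + 23·((10−12)·3 mod 17) = 12 + 23·11 = 265.
Check: 265 mod 17 = 10, 265 mod 23 = 12.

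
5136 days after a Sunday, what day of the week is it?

Friday

5136 = 733·7 + 5, so 5136 mod 7 = 5.
Sunday + 5 days → Friday.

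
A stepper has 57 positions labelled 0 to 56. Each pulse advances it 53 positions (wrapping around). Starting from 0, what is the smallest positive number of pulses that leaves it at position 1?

14

53·14 = 742 = 13·57 + 1, so 53⁻¹ ≡ 14 (mod 57).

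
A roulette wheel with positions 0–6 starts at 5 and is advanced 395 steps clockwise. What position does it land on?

Dividing 395 by 7 gives quotient 56 and remainder 3.
(5 + 3) mod 7 = 1.

1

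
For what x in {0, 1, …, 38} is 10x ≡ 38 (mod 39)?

35

10⁻¹ ≡ 4 (mod 39) because 10·4 = 40 = 1·39 + 1.
Multiplying both sides by 4: x ≡ 4·38 = 152 ≡ 35 (mod 39).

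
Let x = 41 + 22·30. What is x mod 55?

41

22·30 = 660.
660 mod 55 = 0 (since 12·55 = 660).
(41 + 0) mod 55 = 41.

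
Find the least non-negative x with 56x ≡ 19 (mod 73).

59

56⁻¹ ≡ 30 (mod 73) because 56·30 = 1680 = 23·73 + 1.
Multiplying both sides by 30: x ≡ 30·19 = 570 ≡ 59 (mod 73).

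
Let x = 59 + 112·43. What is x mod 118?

112·43 = 4816.
4816 mod 118 = 96 (since 40·118 = 4720).
(59 + 96) mod 118 = 37.

37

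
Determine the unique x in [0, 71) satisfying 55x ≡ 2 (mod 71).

62

55⁻¹ ≡ 31 (mod 71) because 55·31 = 1705 = 24·71 + 1.
Multiplying both sides by 31: x ≡ 31·2 = 62 ≡ 62 (mod 71).
Check: 55·62 = 3410 = 48·71 + 2.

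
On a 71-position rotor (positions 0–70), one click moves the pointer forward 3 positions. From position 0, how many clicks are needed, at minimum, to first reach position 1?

71 = 23·3 + 2
3 = 1·2 + 1
2 = 2·1 + 0
Back-substituting gives 3·24 ≡ 1 (mod 71).

24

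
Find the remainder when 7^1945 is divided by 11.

Successive squares of 7 mod 11: 7^1≡7, 7^2≡5, 7^4≡3, 7^8≡9, 7^16≡4, 7^32≡5, 7^64≡3, 7^128≡9, 7^256≡4, 7^512≡5, 7^1024≡3.
1945 = 1 + 8 + 16 + 128 + 256 + 512 + 1024, so 7^1945 ≡ 7·9·4·9·4·5·3 ≡ 10 (mod 11).

10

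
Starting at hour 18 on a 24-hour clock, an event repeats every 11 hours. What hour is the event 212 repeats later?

212·11 = 2332.
2332 − 97·24 = 4, so 2332 ≡ 4 (mod 24).
(18 + 4) mod 24 = 22.

22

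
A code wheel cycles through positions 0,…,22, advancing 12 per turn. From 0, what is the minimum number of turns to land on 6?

12

The inverse of 12 mod 23 is 2 (since 12·2 = 24 ≡ 1).
So x ≡ 2·6 = 12 ≡ 12 (mod 23).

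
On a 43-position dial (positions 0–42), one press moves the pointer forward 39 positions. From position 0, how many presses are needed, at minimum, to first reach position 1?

32

39·32 = 1248 = 29·43 + 1, so 39⁻¹ ≡ 32 (mod 43).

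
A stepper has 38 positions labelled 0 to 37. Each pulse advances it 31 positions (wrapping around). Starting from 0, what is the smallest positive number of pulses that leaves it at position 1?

38 = 1·31 + 7
31 = 4·7 + 3
7 = 2·3 + 1
3 = 3·1 + 0
Back-substituting gives 31·27 ≡ 1 (mod 38).

27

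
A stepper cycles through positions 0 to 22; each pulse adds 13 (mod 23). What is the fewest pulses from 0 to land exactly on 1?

16

23 = 1·13 + 10
13 = 1·10 + 3
10 = 3·3 + 1
3 = 3·1 + 0
Back-substituting gives 13·16 ≡ 1 (mod 23).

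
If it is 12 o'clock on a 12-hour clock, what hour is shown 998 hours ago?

10

Dividing 998 by 12 gives quotient 83 and remainder 2.
12 − 2 → 10 on a 12-hour dial.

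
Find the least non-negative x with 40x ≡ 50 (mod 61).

40⁻¹ ≡ 29 (mod 61) because 40·29 = 1160 = 19·61 + 1.
So x ≡ 29·50 = 1450 ≡ 47 (mod 61).
Check: 40·47 = 1880 = 30·61 + 50.

47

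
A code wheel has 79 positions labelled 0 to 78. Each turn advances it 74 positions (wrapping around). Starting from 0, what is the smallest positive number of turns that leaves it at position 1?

79 = 1·74 + 5
74 = 14·5 + 4
5 = 1·4 + 1
4 = 4·1 + 0
Back-substituting gives 74·63 ≡ 1 (mod 79).

63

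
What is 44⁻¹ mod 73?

5

73 = 1·44 + 29
44 = 1·29 + 15
29 = 1·15 + 14
15 = 1·14 + 1
14 = 14·1 + 0
Back-substituting gives 44·5 ≡ 1 (mod 73).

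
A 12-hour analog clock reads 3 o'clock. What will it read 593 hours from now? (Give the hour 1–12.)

8

593 = 49·12 + 5, so 593 mod 12 = 5.
3 + 5 → 8 on a 12-hour dial.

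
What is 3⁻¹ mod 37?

3·25 = 75 = 2·37 + 1, so 3⁻¹ ≡ 25 (mod 37).

25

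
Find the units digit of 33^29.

3

Powers of 3 mod 10 repeat with period 4: 3, 9, 7, 1.
29 mod 4 = 1, so the last digit matches 3^1 = 3.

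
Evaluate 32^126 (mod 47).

42

Successive squares of 32 mod 47: 32^1≡32, 32^2≡37, 32^4≡6, 32^8≡36, 32^16≡27, 32^32≡24, 32^64≡12.
126 = 2 + 4 + 8 + 16 + 32 + 64, so 32^126 ≡ 37·6·36·27·24·12 ≡ 42 (mod 47).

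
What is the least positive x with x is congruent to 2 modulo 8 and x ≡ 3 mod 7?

x ≡ 3 (mod 7) gives x ∈ {3, 10}.
The first of these with x mod 8 = 2 is 10.

10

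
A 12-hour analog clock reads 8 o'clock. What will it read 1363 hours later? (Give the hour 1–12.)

Dividing 1363 by 12 gives quotient 113 and remainder 7.
8 + 7 → 3 on a 12-hour dial.

3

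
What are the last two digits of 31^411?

31

Successive squares of 31 mod 100: 31^1≡31, 31^2≡61, 31^4≡21, 31^8≡41, 31^16≡81, 31^32≡61, 31^64≡21, 31^128≡41, 31^256≡81.
411 = 1 + 2 + 8 + 16 + 128 + 256, so 31^411 ≡ 31·61·41·81·41·81 ≡ 31 (mod 100).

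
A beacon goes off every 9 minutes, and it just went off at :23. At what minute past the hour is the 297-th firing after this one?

56

297·9 = 2673.
2673 = 44·60 + 33, so 2673 mod 60 = 33.
(23 + 33) mod 60 = 56.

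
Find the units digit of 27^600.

Powers of 7 mod 10 repeat with period 4: 7, 9, 3, 1.
600 leaves remainder 0 on division by 4, so 27^600 ends in 1.

1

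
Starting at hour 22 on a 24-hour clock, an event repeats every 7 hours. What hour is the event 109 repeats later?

109·7 = 763.
763 − 31·24 = 19, so 763 ≡ 19 (mod 24).
(22 + 19) mod 24 = 17.

17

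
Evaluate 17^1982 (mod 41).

39

By repeated squaring mod 41: 17^1≡17, 17^2≡2, 17^4≡4, 17^8≡16, 17^16≡10, 17^32≡18, 17^64≡37, 17^128≡16, 17^256≡10, 17^512≡18, 17^1024≡37.
1982 = 2 + 4 + 8 + 16 + 32 + 128 + 256 + 512 + 1024, so 17^1982 ≡ 2·4·16·10·18·16·10·18·37 ≡ 39 (mod 41).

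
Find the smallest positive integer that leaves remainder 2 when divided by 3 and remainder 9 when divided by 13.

35

Since 13·1 ≡ 1 (mod 3), take x = 9 + 13·((2−9)·1 mod 3) = 9 + 13·2 = 35.
Check: 35 mod 3 = 2, 35 mod 13 = 9.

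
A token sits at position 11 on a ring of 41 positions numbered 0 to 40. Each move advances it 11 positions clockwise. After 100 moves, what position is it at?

4

100·11 = 1100.
1100 mod 41 = 34 (since 26·41 = 1066).
(11 + 34) mod 41 = 4.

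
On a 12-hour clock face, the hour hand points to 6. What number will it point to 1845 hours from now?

3

Dividing 1845 by 12 gives quotient 153 and remainder 9.
6 + 9 → 3 on a 12-hour dial.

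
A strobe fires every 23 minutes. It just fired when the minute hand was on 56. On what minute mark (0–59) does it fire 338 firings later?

338·23 = 7774.
Dividing 7774 by 60 gives quotient 129 and remainder 34.
(56 + 34) mod 60 = 30.

30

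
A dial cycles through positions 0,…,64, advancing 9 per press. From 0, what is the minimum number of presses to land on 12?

23

9⁻¹ ≡ 29 (mod 65) because 9·29 = 261 = 4·65 + 1.
Multiplying both sides by 29: x ≡ 29·12 = 348 ≡ 23 (mod 65).
Check: 9·23 = 207 = 3·65 + 12.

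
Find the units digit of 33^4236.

The units digit of 33^n cycles with period 4: 3, 9, 7, 1, …
4236 leaves remainder 0 on division by 4, so 33^4236 ends in 1.

1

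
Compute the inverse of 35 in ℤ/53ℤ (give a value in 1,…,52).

50

35·50 = 1750 = 33·53 + 1, so 35⁻¹ ≡ 50 (mod 53).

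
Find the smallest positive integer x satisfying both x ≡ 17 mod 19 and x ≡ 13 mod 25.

x ≡ 17 (mod 19) gives x ∈ {17, 36, 55, 74, 93, 112, 131, 150, …}.
The first of these with x mod 25 = 13 is 188.

188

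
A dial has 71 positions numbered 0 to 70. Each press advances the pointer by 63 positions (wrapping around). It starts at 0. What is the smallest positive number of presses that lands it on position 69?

63⁻¹ ≡ 62 (mod 71) because 63·62 = 3906 = 55·71 + 1.
Multiplying both sides by 62: x ≡ 62·69 = 4278 ≡ 18 (mod 71).
Check: 63·18 = 1134 = 15·71 + 69.

18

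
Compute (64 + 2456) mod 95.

Dividing 2456 by 95 gives quotient 25 and remainder 81.
(64 + 81) mod 95 = 50.

50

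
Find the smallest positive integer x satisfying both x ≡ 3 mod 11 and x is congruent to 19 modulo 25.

Since 25·4 ≡ 1 (mod 11), take x = 19 + 25·((3−19)·4 mod 11) = 19 + 25·2 = 69.
Check: 69 mod 11 = 3, 69 mod 25 = 19.

69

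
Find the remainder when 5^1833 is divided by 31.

1

By repeated squaring mod 31: 5^1≡5, 5^2≡25, 5^4≡5, 5^8≡25, 5^16≡5, 5^32≡25, 5^64≡5, 5^128≡25, 5^256≡5, 5^512≡25, 5^1024≡5.
Since 1833 = 1 + 8 + 32 + 256 + 512 + 1024 in binary, 5^1833 ≡ 5·25·25·5·25·5 ≡ 1 (mod 31).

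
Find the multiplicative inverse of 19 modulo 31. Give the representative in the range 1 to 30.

18

19·18 = 342 = 11·31 + 1, so 19⁻¹ ≡ 18 (mod 31).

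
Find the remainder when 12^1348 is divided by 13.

1

Square-and-reduce mod 13: 12^1≡12, 12^2≡1, 12^4≡1, 12^8≡1, 12^16≡1, 12^32≡1, 12^64≡1, 12^128≡1, 12^256≡1, 12^512≡1, 12^1024≡1.
Since 1348 = 4 + 64 + 256 + 1024 in binary, 12^1348 ≡ 1·1·1·1 ≡ 1 (mod 13).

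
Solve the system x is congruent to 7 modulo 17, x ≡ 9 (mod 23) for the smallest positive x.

262

x ≡ 7 (mod 17) gives x ∈ {7, 24, 41, 58, 75, 92, 109, 126, …}.
The first of these with x mod 23 = 9 is 262.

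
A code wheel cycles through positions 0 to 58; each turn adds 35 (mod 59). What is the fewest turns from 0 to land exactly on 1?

27

35·27 = 945 = 16·59 + 1, so 35⁻¹ ≡ 27 (mod 59).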